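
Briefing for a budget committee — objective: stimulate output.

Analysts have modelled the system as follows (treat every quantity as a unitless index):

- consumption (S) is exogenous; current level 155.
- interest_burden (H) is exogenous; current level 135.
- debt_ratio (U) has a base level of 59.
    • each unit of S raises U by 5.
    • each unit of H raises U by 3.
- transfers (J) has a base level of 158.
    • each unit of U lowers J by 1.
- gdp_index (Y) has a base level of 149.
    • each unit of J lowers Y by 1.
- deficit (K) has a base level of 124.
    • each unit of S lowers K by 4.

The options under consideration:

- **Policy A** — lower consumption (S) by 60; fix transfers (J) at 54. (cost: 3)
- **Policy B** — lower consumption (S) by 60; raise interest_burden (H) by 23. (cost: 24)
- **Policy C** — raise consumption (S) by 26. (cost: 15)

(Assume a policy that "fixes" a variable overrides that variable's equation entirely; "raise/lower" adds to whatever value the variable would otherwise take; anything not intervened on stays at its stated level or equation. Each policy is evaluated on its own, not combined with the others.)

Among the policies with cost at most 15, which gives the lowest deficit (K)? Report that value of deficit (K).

-600

Policy A (S − 60, J := 54):
  S = 155 − 60 = 95
  K = 124 − 4·95 = -256
Policy C (S + 26):
  S = 155 + 26 = 181
  K = 124 − 4·181 = -600
Comparing — Policy A: K=-256, Policy C: K=-600. Lowest is -600 (Policy C).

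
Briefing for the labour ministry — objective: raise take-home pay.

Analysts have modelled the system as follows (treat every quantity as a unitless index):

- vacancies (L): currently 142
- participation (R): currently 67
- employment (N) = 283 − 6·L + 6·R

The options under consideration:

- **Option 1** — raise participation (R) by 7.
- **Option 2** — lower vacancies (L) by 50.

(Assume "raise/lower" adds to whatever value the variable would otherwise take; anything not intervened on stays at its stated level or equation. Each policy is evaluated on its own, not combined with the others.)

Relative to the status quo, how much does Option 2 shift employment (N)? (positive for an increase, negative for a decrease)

Baseline:
  L = 142
  R = 67
  N = 283 − 6·142 + 6·67 = -167
Option 2 (L − 50):
  L = 142 − 50 = 92
  R = 67
  N = 283 − 6·92 + 6·67 = 133
Change in N: 133 − (-167) = 300

300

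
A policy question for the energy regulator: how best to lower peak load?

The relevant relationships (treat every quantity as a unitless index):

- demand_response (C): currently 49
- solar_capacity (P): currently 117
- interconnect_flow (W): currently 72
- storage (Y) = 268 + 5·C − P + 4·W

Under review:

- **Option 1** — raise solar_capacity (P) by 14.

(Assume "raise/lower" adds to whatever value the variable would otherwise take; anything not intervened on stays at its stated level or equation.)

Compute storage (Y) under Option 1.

670

Option 1 (P + 14):
  C = 49
  P = 117 + 14 = 131
  W = 72
  Y = 268 + 5·49 − 131 + 4·72 = 670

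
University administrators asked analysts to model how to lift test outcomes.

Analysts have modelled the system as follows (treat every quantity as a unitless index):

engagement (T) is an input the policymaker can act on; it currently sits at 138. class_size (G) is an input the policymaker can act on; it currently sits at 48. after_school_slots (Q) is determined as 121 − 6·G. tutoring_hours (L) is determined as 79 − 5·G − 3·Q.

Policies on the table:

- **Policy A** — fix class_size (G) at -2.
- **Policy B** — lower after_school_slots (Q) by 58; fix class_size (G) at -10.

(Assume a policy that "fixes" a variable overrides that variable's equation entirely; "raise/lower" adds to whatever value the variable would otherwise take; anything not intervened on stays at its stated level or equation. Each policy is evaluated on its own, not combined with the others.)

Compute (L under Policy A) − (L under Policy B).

Policy A (G := -2):
  G = -2
  Q = 121 − 6·(-2) = 133
  L = 79 − 5·(-2) − 3·133 = -310
Policy B (Q − 58, G := -10):
  G = -10
  Q = 121 − 6·(-10) (−58 from intervention) = 123
  L = 79 − 5·(-10) − 3·123 = -240
L: -310 − (-240) = -70

-70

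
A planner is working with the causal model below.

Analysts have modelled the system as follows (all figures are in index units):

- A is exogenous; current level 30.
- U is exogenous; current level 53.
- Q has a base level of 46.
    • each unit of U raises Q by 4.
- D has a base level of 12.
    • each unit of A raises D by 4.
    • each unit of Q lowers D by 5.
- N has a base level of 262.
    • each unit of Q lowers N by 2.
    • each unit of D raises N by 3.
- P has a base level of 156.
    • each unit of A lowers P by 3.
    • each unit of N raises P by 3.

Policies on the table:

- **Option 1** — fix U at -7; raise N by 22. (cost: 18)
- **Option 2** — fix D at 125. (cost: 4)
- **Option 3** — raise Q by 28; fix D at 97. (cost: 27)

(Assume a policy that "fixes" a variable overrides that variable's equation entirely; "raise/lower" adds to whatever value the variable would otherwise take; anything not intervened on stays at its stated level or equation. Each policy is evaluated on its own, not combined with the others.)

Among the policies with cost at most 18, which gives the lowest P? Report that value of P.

Option 1 (U := -7, N + 22):
  A = 30
  U = -7
  Q = 46 + 4·(-7) = 18
  D = 12 + 4·30 − 5·18 = 42
  N = 262 − 2·18 + 3·42 (+22 from intervention) = 374
  P = 156 − 3·30 + 3·374 = 1188
Option 2 (D := 125):
  A = 30
  U = 53
  Q = 46 + 4·53 = 258
  D = 125
  N = 262 − 2·258 + 3·125 = 121
  P = 156 − 3·30 + 3·121 = 429
Comparing — Option 1: P=1188, Option 2: P=429. Lowest is 429 (Option 2).

429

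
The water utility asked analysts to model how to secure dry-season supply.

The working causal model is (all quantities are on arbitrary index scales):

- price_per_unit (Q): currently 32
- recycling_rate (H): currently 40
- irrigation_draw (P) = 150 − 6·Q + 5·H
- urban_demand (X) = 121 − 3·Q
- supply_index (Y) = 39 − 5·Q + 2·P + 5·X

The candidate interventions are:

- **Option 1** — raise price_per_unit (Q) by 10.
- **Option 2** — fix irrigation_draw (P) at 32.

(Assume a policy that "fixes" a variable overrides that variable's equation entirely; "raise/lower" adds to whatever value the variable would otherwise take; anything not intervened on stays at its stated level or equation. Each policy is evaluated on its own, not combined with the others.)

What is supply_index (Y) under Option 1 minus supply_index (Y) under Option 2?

Option 1 (Q + 10):
  Q = 32 + 10 = 42
  H = 40
  P = 150 − 6·42 + 5·40 = 98
  X = 121 − 3·42 = -5
  Y = 39 − 5·42 + 2·98 + 5·(-5) = 0
Option 2 (P := 32):
  Q = 32
  H = 40
  P = 32
  X = 121 − 3·32 = 25
  Y = 39 − 5·32 + 2·32 + 5·25 = 68
Y: 0 − 68 = -68

-68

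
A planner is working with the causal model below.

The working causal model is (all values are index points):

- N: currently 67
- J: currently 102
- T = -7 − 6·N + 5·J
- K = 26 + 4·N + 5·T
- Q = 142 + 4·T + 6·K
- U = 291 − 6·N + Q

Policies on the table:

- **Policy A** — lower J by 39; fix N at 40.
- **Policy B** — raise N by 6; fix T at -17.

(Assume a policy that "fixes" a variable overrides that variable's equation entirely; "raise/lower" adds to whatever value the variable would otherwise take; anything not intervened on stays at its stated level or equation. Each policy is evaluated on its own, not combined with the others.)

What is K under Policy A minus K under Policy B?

Policy A (J − 39, N := 40):
  N = 40
  J = 102 − 39 = 63
  T = -7 − 6·40 + 5·63 = 68
  K = 26 + 4·40 + 5·68 = 526
Policy B (N + 6, T := -17):
  N = 67 + 6 = 73
  J = 102
  T = -17
  K = 26 + 4·73 + 5·(-17) = 233
K: 526 − 233 = 293

293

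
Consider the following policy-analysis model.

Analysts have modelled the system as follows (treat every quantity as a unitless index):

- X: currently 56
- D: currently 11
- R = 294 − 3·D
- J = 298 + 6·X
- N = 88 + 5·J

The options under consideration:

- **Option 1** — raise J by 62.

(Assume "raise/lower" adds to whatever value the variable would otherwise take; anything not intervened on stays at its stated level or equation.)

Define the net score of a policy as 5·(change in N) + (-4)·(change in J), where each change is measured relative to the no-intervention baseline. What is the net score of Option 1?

1302

Baseline:
  X = 56
  J = 298 + 6·56 = 634
  N = 88 + 5·634 = 3258
Option 1 (J + 62):
  X = 56
  J = 298 + 6·56 (+62 from intervention) = 696
  N = 88 + 5·696 = 3568
ΔN = 3568 − 3258 = 310; ΔJ = 696 − 634 = 62
Score = 5·310 + (-4)·62 = 1302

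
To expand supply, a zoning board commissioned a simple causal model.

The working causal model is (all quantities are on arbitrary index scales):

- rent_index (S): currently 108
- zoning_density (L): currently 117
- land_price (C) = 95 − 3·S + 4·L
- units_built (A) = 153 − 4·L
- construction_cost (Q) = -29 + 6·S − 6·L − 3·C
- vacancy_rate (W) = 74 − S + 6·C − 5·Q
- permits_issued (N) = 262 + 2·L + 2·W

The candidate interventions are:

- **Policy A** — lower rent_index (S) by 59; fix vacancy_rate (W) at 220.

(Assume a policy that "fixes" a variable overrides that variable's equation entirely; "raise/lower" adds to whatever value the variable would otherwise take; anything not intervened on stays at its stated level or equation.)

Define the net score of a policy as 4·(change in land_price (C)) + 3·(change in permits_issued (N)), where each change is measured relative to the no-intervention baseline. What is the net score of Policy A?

-30372

Baseline:
  S = 108
  L = 117
  C = 95 − 3·108 + 4·117 = 239
  Q = -29 + 6·108 − 6·117 − 3·239 = -800
  W = 74 − 108 + 6·239 − 5·(-800) = 5400
  N = 262 + 2·117 + 2·5400 = 11296
Policy A (S − 59, W := 220):
  S = 108 − 59 = 49
  L = 117
  C = 95 − 3·49 + 4·117 = 416
  Q = -29 + 6·49 − 6·117 − 3·416 = -1685
  W = 220
  N = 262 + 2·117 + 2·220 = 936
ΔC = 416 − 239 = 177; ΔN = 936 − 11296 = -10360
Score = 4·177 + 3·(-10360) = -30372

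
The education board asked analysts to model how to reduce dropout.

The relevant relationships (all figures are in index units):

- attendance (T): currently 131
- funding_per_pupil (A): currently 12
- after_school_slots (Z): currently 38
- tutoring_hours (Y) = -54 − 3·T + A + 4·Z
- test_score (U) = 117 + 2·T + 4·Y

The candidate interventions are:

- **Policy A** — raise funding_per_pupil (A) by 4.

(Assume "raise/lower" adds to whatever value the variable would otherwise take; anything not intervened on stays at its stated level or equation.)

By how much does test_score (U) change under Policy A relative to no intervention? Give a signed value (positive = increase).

Baseline:
  T = 131
  A = 12
  Z = 38
  Y = -54 − 3·131 + 12 + 4·38 = -283
  U = 117 + 2·131 + 4·(-283) = -753
Policy A (A + 4):
  T = 131
  A = 12 + 4 = 16
  Z = 38
  Y = -54 − 3·131 + 16 + 4·38 = -279
  U = 117 + 2·131 + 4·(-279) = -737
Change in U: -737 − (-753) = 16

16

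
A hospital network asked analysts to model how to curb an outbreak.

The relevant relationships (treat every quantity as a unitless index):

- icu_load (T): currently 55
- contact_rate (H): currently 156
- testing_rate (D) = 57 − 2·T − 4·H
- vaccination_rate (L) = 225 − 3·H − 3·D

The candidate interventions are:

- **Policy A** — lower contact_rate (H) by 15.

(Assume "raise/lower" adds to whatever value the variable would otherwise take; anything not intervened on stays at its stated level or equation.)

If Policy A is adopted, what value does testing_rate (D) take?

-617

Policy A (H − 15):
  T = 55
  H = 156 − 15 = 141
  D = 57 − 2·55 − 4·141 = -617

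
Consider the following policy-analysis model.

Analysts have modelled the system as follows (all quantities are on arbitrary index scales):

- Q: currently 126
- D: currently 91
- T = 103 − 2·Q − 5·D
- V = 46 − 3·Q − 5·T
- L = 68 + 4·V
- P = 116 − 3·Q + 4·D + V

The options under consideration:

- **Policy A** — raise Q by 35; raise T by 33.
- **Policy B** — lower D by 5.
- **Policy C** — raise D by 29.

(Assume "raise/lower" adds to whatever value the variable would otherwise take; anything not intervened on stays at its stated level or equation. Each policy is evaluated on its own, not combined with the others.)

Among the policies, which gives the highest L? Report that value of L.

Policy A (Q + 35, T + 33):
  Q = 126 + 35 = 161
  D = 91
  T = 103 − 2·161 − 5·91 (+33 from intervention) = -641
  V = 46 − 3·161 − 5·(-641) = 2768
  L = 68 + 4·2768 = 11140
Policy B (D − 5):
  Q = 126
  D = 91 − 5 = 86
  T = 103 − 2·126 − 5·86 = -579
  V = 46 − 3·126 − 5·(-579) = 2563
  L = 68 + 4·2563 = 10320
Policy C (D + 29):
  Q = 126
  D = 91 + 29 = 120
  T = 103 − 2·126 − 5·120 = -749
  V = 46 − 3·126 − 5·(-749) = 3413
  L = 68 + 4·3413 = 13720
Comparing — Policy A: L=11140, Policy B: L=10320, Policy C: L=13720. Highest is 13720 (Policy C).

13720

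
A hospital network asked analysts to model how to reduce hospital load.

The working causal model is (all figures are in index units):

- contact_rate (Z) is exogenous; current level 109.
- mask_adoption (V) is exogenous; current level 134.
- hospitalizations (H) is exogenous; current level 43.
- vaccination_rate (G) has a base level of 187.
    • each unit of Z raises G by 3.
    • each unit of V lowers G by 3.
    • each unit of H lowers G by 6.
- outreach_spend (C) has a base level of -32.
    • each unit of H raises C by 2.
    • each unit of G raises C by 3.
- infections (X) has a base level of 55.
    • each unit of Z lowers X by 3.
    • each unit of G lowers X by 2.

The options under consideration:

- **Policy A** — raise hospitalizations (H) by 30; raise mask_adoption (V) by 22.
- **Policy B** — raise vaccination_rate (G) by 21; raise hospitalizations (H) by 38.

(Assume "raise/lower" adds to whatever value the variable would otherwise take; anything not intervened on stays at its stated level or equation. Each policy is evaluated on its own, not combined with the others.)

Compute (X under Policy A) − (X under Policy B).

78

Policy A (H + 30, V + 22):
  Z = 109
  V = 134 + 22 = 156
  H = 43 + 30 = 73
  G = 187 + 3·109 − 3·156 − 6·73 = -392
  X = 55 − 3·109 − 2·(-392) = 512
Policy B (G + 21, H + 38):
  Z = 109
  V = 134
  H = 43 + 38 = 81
  G = 187 + 3·109 − 3·134 − 6·81 (+21 from intervention) = -353
  X = 55 − 3·109 − 2·(-353) = 434
X: 512 − 434 = 78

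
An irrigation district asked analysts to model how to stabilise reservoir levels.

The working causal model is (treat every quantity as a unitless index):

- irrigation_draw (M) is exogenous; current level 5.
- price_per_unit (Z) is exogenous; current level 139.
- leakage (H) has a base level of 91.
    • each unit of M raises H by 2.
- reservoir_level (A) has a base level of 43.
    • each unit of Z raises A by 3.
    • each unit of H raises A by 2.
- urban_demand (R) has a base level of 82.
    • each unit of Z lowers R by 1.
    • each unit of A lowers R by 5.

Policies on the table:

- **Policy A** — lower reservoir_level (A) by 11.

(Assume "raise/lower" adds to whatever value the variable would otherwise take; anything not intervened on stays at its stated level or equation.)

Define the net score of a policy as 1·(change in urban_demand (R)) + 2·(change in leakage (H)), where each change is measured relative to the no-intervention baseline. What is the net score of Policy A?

Baseline:
  M = 5
  Z = 139
  H = 91 + 2·5 = 101
  A = 43 + 3·139 + 2·101 = 662
  R = 82 − 139 − 5·662 = -3367
Policy A (A − 11):
  M = 5
  Z = 139
  H = 91 + 2·5 = 101
  A = 43 + 3·139 + 2·101 (−11 from intervention) = 651
  R = 82 − 139 − 5·651 = -3312
ΔR = -3312 − (-3367) = 55; ΔH = 101 − 101 = 0
Score = 1·55 + 2·0 = 55

55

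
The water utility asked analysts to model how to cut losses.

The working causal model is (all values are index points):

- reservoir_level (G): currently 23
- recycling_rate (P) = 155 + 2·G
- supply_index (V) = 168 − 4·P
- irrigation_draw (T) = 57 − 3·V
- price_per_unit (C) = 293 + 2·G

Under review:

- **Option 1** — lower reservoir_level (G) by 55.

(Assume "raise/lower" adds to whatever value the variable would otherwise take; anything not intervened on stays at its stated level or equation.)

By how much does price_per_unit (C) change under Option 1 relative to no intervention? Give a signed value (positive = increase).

Baseline:
  G = 23
  C = 293 + 2·23 = 339
Option 1 (G − 55):
  G = 23 − 55 = -32
  C = 293 + 2·(-32) = 229
Change in C: 229 − 339 = -110

-110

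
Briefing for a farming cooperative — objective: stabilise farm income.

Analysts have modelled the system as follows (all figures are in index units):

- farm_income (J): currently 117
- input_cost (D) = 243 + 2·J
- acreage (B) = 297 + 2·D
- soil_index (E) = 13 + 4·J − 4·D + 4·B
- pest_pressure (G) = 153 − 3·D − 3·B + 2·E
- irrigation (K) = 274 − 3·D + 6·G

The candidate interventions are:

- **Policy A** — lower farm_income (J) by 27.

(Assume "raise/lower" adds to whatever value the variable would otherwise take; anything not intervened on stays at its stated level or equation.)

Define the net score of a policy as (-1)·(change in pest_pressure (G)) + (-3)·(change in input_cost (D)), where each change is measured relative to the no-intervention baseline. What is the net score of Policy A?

Baseline:
  J = 117
  D = 243 + 2·117 = 477
  B = 297 + 2·477 = 1251
  E = 13 + 4·117 − 4·477 + 4·1251 = 3577
  G = 153 − 3·477 − 3·1251 + 2·3577 = 2123
Policy A (J − 27):
  J = 117 − 27 = 90
  D = 243 + 2·90 = 423
  B = 297 + 2·423 = 1143
  E = 13 + 4·90 − 4·423 + 4·1143 = 3253
  G = 153 − 3·423 − 3·1143 + 2·3253 = 1961
ΔG = 1961 − 2123 = -162; ΔD = 423 − 477 = -54
Score = (-1)·(-162) + (-3)·(-54) = 324

324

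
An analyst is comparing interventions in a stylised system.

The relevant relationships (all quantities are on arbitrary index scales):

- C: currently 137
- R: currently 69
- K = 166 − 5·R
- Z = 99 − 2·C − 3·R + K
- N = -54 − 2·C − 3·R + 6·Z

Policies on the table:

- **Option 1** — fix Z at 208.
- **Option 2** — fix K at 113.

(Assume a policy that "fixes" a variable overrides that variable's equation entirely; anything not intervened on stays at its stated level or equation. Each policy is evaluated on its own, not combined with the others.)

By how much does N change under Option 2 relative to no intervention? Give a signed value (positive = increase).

Baseline:
  C = 137
  R = 69
  K = 166 − 5·69 = -179
  Z = 99 − 2·137 − 3·69 + (-179) = -561
  N = -54 − 2·137 − 3·69 + 6·(-561) = -3901
Option 2 (K := 113):
  C = 137
  R = 69
  K = 113
  Z = 99 − 2·137 − 3·69 + 113 = -269
  N = -54 − 2·137 − 3·69 + 6·(-269) = -2149
Change in N: -2149 − (-3901) = 1752

1752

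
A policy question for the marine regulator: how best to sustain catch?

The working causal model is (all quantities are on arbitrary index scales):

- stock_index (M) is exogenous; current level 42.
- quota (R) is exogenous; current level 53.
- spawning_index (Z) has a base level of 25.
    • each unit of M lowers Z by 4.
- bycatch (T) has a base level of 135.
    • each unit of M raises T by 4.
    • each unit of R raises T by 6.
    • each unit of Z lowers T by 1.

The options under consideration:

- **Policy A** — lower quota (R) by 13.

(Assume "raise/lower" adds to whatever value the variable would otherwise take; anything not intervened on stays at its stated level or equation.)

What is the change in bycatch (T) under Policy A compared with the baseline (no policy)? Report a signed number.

-78

Baseline:
  M = 42
  R = 53
  Z = 25 − 4·42 = -143
  T = 135 + 4·42 + 6·53 − (-143) = 764
Policy A (R − 13):
  M = 42
  R = 53 − 13 = 40
  Z = 25 − 4·42 = -143
  T = 135 + 4·42 + 6·40 − (-143) = 686
Change in T: 686 − 764 = -78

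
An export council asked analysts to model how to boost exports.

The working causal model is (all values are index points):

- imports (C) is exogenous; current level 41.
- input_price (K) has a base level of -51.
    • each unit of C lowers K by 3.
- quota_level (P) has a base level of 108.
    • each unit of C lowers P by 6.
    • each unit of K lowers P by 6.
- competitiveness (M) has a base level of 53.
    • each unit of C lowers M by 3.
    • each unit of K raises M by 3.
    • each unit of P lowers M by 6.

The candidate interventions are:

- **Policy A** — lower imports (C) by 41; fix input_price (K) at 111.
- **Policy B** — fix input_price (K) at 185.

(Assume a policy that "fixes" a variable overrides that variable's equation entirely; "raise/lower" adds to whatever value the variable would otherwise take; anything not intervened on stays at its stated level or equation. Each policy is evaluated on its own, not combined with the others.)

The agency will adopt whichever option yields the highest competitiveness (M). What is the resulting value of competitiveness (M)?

7973

Policy A (C − 41, K := 111):
  C = 41 − 41 = 0
  K = 111
  P = 108 − 6·0 − 6·111 = -558
  M = 53 − 3·0 + 3·111 − 6·(-558) = 3734
Policy B (K := 185):
  C = 41
  K = 185
  P = 108 − 6·41 − 6·185 = -1248
  M = 53 − 3·41 + 3·185 − 6·(-1248) = 7973
Comparing — Policy A: M=3734, Policy B: M=7973. Highest is 7973 (Policy B).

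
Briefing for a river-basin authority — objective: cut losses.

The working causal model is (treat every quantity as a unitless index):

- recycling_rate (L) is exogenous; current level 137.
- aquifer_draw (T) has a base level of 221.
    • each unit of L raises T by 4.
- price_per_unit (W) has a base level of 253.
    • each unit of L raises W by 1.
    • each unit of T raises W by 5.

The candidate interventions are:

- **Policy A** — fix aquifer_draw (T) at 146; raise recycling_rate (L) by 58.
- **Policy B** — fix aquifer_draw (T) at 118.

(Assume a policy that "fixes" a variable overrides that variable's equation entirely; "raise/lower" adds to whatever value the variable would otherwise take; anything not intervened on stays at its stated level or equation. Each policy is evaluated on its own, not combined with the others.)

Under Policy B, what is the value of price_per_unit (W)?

980

Policy B (T := 118):
  L = 137
  T = 118
  W = 253 + 137 + 5·118 = 980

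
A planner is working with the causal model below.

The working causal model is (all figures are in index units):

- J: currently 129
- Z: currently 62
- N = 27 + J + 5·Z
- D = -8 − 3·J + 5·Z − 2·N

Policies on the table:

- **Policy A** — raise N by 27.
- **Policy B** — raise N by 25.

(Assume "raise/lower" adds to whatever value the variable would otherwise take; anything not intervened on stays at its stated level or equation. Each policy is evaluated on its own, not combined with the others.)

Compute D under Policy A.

-1071

Policy A (N + 27):
  J = 129
  Z = 62
  N = 27 + 129 + 5·62 (+27 from intervention) = 493
  D = -8 − 3·129 + 5·62 − 2·493 = -1071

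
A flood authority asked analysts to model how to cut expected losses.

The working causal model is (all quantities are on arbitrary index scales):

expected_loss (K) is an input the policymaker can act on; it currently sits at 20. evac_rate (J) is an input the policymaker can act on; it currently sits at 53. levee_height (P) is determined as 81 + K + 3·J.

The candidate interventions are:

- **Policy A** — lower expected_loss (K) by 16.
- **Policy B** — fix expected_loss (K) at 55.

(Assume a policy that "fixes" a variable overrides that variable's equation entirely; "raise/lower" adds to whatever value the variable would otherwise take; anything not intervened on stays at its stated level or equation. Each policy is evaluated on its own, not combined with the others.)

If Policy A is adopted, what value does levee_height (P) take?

244

Policy A (K − 16):
  K = 20 − 16 = 4
  J = 53
  P = 81 + 4 + 3·53 = 244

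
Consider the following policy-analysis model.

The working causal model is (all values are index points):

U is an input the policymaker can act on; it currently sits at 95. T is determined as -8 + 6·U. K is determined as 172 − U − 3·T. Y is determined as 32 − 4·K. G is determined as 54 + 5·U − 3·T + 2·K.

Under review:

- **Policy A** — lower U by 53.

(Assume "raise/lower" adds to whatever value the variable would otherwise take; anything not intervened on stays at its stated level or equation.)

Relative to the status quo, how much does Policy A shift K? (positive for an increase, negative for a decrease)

1007

Baseline:
  U = 95
  T = -8 + 6·95 = 562
  K = 172 − 95 − 3·562 = -1609
Policy A (U − 53):
  U = 95 − 53 = 42
  T = -8 + 6·42 = 244
  K = 172 − 42 − 3·244 = -602
Change in K: -602 − (-1609) = 1007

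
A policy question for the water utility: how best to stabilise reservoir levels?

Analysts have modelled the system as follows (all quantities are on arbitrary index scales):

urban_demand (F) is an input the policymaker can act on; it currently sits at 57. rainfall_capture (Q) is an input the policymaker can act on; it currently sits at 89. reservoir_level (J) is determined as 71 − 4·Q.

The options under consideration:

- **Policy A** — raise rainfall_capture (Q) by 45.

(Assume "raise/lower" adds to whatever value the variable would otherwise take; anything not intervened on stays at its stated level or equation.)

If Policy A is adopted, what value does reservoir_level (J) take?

Policy A (Q + 45):
  Q = 89 + 45 = 134
  J = 71 − 4·134 = -465

-465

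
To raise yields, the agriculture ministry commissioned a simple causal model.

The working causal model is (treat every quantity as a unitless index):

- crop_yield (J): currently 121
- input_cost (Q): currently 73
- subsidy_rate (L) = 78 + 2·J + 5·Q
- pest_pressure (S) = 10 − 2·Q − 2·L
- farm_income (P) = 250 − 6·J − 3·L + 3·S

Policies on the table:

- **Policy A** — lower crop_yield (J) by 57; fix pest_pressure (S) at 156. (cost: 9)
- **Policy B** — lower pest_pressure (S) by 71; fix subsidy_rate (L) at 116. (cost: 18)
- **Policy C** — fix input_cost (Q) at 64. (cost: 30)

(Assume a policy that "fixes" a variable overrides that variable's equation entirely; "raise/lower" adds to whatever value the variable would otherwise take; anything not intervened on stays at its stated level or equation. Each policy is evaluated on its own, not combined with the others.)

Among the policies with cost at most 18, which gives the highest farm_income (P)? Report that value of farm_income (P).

-1379

Policy A (J − 57, S := 156):
  J = 121 − 57 = 64
  Q = 73
  L = 78 + 2·64 + 5·73 = 571
  S = 156
  P = 250 − 6·64 − 3·571 + 3·156 = -1379
Policy B (S − 71, L := 116):
  J = 121
  Q = 73
  L = 116
  S = 10 − 2·73 − 2·116 (−71 from intervention) = -439
  P = 250 − 6·121 − 3·116 + 3·(-439) = -2141
Comparing — Policy A: P=-1379, Policy B: P=-2141. Highest is -1379 (Policy A).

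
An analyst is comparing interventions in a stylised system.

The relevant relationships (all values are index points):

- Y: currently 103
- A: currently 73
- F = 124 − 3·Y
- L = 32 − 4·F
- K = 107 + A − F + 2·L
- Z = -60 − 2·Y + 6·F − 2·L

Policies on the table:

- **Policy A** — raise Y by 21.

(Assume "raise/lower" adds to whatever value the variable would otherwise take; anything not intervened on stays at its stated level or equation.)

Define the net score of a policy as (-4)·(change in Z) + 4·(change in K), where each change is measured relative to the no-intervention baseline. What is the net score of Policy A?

Baseline:
  Y = 103
  A = 73
  F = 124 − 3·103 = -185
  L = 32 − 4·(-185) = 772
  K = 107 + 73 − (-185) + 2·772 = 1909
  Z = -60 − 2·103 + 6·(-185) − 2·772 = -2920
Policy A (Y + 21):
  Y = 103 + 21 = 124
  A = 73
  F = 124 − 3·124 = -248
  L = 32 − 4·(-248) = 1024
  K = 107 + 73 − (-248) + 2·1024 = 2476
  Z = -60 − 2·124 + 6·(-248) − 2·1024 = -3844
ΔZ = -3844 − (-2920) = -924; ΔK = 2476 − 1909 = 567
Score = (-4)·(-924) + 4·567 = 5964

5964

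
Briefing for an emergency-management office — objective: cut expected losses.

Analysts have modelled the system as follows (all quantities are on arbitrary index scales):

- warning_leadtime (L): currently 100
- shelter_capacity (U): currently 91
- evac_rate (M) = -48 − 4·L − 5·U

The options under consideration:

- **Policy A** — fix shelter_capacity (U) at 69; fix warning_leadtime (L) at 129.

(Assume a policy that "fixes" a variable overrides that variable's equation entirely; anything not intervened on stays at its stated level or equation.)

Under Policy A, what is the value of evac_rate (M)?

-909

Policy A (U := 69, L := 129):
  L = 129
  U = 69
  M = -48 − 4·129 − 5·69 = -909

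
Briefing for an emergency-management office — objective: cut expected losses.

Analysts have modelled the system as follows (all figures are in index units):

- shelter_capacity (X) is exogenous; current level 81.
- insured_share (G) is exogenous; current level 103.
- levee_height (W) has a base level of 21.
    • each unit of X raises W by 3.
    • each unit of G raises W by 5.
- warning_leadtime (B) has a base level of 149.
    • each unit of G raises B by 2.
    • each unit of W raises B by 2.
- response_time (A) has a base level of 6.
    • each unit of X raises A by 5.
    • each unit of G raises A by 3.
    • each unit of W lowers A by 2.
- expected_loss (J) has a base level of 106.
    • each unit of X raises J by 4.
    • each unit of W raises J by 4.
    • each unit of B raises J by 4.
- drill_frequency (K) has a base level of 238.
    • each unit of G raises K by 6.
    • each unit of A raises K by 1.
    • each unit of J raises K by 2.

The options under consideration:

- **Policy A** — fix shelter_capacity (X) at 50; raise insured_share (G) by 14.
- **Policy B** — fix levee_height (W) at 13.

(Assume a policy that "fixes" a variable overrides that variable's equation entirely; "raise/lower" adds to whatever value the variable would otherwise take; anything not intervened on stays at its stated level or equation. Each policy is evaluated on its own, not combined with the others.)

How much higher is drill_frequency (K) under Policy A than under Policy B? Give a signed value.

Policy A (X := 50, G + 14):
  X = 50
  G = 103 + 14 = 117
  W = 21 + 3·50 + 5·117 = 756
  B = 149 + 2·117 + 2·756 = 1895
  A = 6 + 5·50 + 3·117 − 2·756 = -905
  J = 106 + 4·50 + 4·756 + 4·1895 = 10910
  K = 238 + 6·117 + (-905) + 2·10910 = 21855
Policy B (W := 13):
  X = 81
  G = 103
  W = 13
  B = 149 + 2·103 + 2·13 = 381
  A = 6 + 5·81 + 3·103 − 2·13 = 694
  J = 106 + 4·81 + 4·13 + 4·381 = 2006
  K = 238 + 6·103 + 694 + 2·2006 = 5562
K: 21855 − 5562 = 16293

16293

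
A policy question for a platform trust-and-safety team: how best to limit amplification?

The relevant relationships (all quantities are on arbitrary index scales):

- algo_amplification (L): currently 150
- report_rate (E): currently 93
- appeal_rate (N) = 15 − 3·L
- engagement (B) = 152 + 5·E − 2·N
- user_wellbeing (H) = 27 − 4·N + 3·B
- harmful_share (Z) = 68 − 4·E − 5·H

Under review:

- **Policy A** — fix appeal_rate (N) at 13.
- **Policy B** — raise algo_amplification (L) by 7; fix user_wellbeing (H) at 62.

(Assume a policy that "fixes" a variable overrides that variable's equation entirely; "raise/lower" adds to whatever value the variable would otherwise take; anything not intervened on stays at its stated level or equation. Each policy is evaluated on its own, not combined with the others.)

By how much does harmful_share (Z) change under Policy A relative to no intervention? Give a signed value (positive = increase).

22400

Baseline:
  L = 150
  E = 93
  N = 15 − 3·150 = -435
  B = 152 + 5·93 − 2·(-435) = 1487
  H = 27 − 4·(-435) + 3·1487 = 6228
  Z = 68 − 4·93 − 5·6228 = -31444
Policy A (N := 13):
  L = 150
  E = 93
  N = 13
  B = 152 + 5·93 − 2·13 = 591
  H = 27 − 4·13 + 3·591 = 1748
  Z = 68 − 4·93 − 5·1748 = -9044
Change in Z: -9044 − (-31444) = 22400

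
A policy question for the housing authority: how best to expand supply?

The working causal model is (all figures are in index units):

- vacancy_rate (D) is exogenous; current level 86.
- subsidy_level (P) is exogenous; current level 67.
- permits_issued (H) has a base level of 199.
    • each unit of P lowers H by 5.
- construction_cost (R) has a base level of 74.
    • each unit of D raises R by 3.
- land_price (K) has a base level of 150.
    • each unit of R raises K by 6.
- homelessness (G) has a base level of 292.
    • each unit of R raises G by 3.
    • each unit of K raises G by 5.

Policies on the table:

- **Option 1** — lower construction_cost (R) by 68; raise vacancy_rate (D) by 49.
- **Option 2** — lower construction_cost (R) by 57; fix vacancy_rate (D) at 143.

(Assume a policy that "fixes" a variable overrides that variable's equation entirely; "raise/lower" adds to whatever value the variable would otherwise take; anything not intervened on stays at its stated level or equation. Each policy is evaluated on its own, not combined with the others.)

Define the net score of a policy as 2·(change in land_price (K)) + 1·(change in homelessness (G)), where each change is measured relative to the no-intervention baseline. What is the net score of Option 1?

Baseline:
  D = 86
  R = 74 + 3·86 = 332
  K = 150 + 6·332 = 2142
  G = 292 + 3·332 + 5·2142 = 11998
Option 1 (R − 68, D + 49):
  D = 86 + 49 = 135
  R = 74 + 3·135 (−68 from intervention) = 411
  K = 150 + 6·411 = 2616
  G = 292 + 3·411 + 5·2616 = 14605
ΔK = 2616 − 2142 = 474; ΔG = 14605 − 11998 = 2607
Score = 2·474 + 1·2607 = 3555

3555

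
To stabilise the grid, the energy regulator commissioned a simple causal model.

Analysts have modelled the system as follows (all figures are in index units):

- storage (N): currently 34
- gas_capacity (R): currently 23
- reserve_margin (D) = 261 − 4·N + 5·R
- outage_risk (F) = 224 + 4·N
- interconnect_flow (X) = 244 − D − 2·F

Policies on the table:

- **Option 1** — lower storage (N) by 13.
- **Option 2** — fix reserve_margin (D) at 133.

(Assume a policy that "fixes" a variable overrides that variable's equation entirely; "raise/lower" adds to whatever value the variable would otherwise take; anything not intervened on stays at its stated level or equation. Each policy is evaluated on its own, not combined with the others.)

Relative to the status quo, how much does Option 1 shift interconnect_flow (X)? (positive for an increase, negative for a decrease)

Baseline:
  N = 34
  R = 23
  D = 261 − 4·34 + 5·23 = 240
  F = 224 + 4·34 = 360
  X = 244 − 240 − 2·360 = -716
Option 1 (N − 13):
  N = 34 − 13 = 21
  R = 23
  D = 261 − 4·21 + 5·23 = 292
  F = 224 + 4·21 = 308
  X = 244 − 292 − 2·308 = -664
Change in X: -664 − (-716) = 52

52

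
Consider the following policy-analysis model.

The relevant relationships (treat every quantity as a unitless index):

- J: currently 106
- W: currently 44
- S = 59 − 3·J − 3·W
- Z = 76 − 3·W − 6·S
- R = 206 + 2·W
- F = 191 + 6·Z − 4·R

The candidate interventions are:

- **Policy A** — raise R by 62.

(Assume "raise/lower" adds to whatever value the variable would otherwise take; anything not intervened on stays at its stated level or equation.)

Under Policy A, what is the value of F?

12507

Policy A (R + 62):
  J = 106
  W = 44
  S = 59 − 3·106 − 3·44 = -391
  Z = 76 − 3·44 − 6·(-391) = 2290
  R = 206 + 2·44 (+62 from intervention) = 356
  F = 191 + 6·2290 − 4·356 = 12507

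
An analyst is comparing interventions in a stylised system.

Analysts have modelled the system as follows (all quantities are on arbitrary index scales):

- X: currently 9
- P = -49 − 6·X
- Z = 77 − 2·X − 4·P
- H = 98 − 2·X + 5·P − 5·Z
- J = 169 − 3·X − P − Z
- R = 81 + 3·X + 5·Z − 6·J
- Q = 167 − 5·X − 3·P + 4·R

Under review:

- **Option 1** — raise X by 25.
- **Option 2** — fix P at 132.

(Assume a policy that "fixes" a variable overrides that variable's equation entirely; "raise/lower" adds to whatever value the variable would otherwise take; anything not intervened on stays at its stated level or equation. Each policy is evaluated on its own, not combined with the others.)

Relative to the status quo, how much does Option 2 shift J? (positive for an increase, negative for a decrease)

Baseline:
  X = 9
  P = -49 − 6·9 = -103
  Z = 77 − 2·9 − 4·(-103) = 471
  J = 169 − 3·9 − (-103) − 471 = -226
Option 2 (P := 132):
  X = 9
  P = 132
  Z = 77 − 2·9 − 4·132 = -469
  J = 169 − 3·9 − 132 − (-469) = 479
Change in J: 479 − (-226) = 705

705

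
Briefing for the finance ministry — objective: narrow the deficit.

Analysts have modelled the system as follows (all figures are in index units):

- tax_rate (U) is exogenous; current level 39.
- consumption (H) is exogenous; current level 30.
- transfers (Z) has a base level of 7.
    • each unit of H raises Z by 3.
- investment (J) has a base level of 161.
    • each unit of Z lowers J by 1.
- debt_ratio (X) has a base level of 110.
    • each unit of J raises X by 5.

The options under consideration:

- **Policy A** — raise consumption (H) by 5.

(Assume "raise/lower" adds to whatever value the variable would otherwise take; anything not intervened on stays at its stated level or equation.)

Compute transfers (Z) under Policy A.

Policy A (H + 5):
  H = 30 + 5 = 35
  Z = 7 + 3·35 = 112

112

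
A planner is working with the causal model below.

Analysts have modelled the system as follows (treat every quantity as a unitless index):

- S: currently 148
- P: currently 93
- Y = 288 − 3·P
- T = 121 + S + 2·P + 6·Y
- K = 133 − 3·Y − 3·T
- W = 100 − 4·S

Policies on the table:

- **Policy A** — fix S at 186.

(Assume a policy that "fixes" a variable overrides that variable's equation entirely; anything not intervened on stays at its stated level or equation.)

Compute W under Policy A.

Policy A (S := 186):
  S = 186
  W = 100 − 4·186 = -644

-644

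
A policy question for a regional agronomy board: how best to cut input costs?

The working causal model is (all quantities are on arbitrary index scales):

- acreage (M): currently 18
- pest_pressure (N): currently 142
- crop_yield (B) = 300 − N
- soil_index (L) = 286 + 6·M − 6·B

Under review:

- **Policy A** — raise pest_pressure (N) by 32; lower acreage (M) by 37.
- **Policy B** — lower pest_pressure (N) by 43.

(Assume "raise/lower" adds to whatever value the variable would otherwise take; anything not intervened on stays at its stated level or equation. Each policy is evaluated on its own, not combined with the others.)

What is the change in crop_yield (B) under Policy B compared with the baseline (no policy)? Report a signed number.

Baseline:
  N = 142
  B = 300 − 142 = 158
Policy B (N − 43):
  N = 142 − 43 = 99
  B = 300 − 99 = 201
Change in B: 201 − 158 = 43

43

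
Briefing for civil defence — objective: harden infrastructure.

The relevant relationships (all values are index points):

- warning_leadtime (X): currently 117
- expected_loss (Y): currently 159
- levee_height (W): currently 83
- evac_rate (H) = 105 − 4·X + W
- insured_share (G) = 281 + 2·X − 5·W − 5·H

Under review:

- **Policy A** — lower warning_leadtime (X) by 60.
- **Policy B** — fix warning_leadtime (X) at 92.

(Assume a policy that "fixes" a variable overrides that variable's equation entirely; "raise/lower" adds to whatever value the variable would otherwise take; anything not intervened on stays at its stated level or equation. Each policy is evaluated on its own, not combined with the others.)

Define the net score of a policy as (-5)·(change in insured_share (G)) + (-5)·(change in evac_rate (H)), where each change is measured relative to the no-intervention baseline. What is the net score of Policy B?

Baseline:
  X = 117
  W = 83
  H = 105 − 4·117 + 83 = -280
  G = 281 + 2·117 − 5·83 − 5·(-280) = 1500
Policy B (X := 92):
  X = 92
  W = 83
  H = 105 − 4·92 + 83 = -180
  G = 281 + 2·92 − 5·83 − 5·(-180) = 950
ΔG = 950 − 1500 = -550; ΔH = -180 − (-280) = 100
Score = (-5)·(-550) + (-5)·100 = 2250

2250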